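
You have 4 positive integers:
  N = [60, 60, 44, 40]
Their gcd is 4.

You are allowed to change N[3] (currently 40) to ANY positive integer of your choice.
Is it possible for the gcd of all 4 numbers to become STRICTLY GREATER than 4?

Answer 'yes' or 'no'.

Answer: no

Derivation:
Current gcd = 4
gcd of all OTHER numbers (without N[3]=40): gcd([60, 60, 44]) = 4
The new gcd after any change is gcd(4, new_value).
This can be at most 4.
Since 4 = old gcd 4, the gcd can only stay the same or decrease.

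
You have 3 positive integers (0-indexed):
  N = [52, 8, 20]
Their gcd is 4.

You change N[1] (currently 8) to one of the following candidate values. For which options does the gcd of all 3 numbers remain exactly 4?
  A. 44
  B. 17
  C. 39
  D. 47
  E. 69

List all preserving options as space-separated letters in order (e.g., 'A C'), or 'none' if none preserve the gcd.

Answer: A

Derivation:
Old gcd = 4; gcd of others (without N[1]) = 4
New gcd for candidate v: gcd(4, v). Preserves old gcd iff gcd(4, v) = 4.
  Option A: v=44, gcd(4,44)=4 -> preserves
  Option B: v=17, gcd(4,17)=1 -> changes
  Option C: v=39, gcd(4,39)=1 -> changes
  Option D: v=47, gcd(4,47)=1 -> changes
  Option E: v=69, gcd(4,69)=1 -> changes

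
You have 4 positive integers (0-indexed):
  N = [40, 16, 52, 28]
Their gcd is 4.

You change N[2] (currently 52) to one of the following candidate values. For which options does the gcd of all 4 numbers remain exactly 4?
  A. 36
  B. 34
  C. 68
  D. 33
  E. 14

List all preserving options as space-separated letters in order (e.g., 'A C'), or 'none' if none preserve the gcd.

Old gcd = 4; gcd of others (without N[2]) = 4
New gcd for candidate v: gcd(4, v). Preserves old gcd iff gcd(4, v) = 4.
  Option A: v=36, gcd(4,36)=4 -> preserves
  Option B: v=34, gcd(4,34)=2 -> changes
  Option C: v=68, gcd(4,68)=4 -> preserves
  Option D: v=33, gcd(4,33)=1 -> changes
  Option E: v=14, gcd(4,14)=2 -> changes

Answer: A C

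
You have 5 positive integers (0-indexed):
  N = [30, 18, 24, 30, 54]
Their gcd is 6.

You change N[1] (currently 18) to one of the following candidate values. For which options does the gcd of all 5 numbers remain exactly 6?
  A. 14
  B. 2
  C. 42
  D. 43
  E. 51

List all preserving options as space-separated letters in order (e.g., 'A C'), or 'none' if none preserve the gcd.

Answer: C

Derivation:
Old gcd = 6; gcd of others (without N[1]) = 6
New gcd for candidate v: gcd(6, v). Preserves old gcd iff gcd(6, v) = 6.
  Option A: v=14, gcd(6,14)=2 -> changes
  Option B: v=2, gcd(6,2)=2 -> changes
  Option C: v=42, gcd(6,42)=6 -> preserves
  Option D: v=43, gcd(6,43)=1 -> changes
  Option E: v=51, gcd(6,51)=3 -> changes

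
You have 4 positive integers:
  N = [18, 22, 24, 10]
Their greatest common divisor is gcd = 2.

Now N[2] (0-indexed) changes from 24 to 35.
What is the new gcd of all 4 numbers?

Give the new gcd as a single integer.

Answer: 1

Derivation:
Numbers: [18, 22, 24, 10], gcd = 2
Change: index 2, 24 -> 35
gcd of the OTHER numbers (without index 2): gcd([18, 22, 10]) = 2
New gcd = gcd(g_others, new_val) = gcd(2, 35) = 1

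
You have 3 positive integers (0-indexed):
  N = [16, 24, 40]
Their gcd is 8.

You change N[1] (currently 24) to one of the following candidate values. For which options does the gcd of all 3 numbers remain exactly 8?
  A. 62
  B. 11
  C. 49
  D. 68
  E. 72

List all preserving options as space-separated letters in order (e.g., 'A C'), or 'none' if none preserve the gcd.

Old gcd = 8; gcd of others (without N[1]) = 8
New gcd for candidate v: gcd(8, v). Preserves old gcd iff gcd(8, v) = 8.
  Option A: v=62, gcd(8,62)=2 -> changes
  Option B: v=11, gcd(8,11)=1 -> changes
  Option C: v=49, gcd(8,49)=1 -> changes
  Option D: v=68, gcd(8,68)=4 -> changes
  Option E: v=72, gcd(8,72)=8 -> preserves

Answer: E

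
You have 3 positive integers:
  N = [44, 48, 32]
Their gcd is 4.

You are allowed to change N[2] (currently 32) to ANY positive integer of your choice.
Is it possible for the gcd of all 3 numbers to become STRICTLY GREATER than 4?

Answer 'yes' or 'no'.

Current gcd = 4
gcd of all OTHER numbers (without N[2]=32): gcd([44, 48]) = 4
The new gcd after any change is gcd(4, new_value).
This can be at most 4.
Since 4 = old gcd 4, the gcd can only stay the same or decrease.

Answer: no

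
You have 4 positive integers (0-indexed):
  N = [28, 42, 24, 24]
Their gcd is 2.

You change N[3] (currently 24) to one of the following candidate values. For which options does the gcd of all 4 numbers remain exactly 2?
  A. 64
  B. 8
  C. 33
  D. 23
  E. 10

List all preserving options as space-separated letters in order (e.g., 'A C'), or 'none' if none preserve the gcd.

Answer: A B E

Derivation:
Old gcd = 2; gcd of others (without N[3]) = 2
New gcd for candidate v: gcd(2, v). Preserves old gcd iff gcd(2, v) = 2.
  Option A: v=64, gcd(2,64)=2 -> preserves
  Option B: v=8, gcd(2,8)=2 -> preserves
  Option C: v=33, gcd(2,33)=1 -> changes
  Option D: v=23, gcd(2,23)=1 -> changes
  Option E: v=10, gcd(2,10)=2 -> preserves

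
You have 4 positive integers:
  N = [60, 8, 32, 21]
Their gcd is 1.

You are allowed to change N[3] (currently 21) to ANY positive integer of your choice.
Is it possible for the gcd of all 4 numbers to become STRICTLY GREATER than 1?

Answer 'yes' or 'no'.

Answer: yes

Derivation:
Current gcd = 1
gcd of all OTHER numbers (without N[3]=21): gcd([60, 8, 32]) = 4
The new gcd after any change is gcd(4, new_value).
This can be at most 4.
Since 4 > old gcd 1, the gcd CAN increase (e.g., set N[3] = 4).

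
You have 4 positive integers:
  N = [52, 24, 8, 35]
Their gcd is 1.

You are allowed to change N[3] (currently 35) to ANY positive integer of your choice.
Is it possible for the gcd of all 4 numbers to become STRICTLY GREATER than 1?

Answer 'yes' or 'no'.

Current gcd = 1
gcd of all OTHER numbers (without N[3]=35): gcd([52, 24, 8]) = 4
The new gcd after any change is gcd(4, new_value).
This can be at most 4.
Since 4 > old gcd 1, the gcd CAN increase (e.g., set N[3] = 4).

Answer: yes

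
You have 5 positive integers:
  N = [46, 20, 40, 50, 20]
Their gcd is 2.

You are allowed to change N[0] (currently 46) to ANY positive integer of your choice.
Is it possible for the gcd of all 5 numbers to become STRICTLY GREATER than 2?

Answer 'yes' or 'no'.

Answer: yes

Derivation:
Current gcd = 2
gcd of all OTHER numbers (without N[0]=46): gcd([20, 40, 50, 20]) = 10
The new gcd after any change is gcd(10, new_value).
This can be at most 10.
Since 10 > old gcd 2, the gcd CAN increase (e.g., set N[0] = 10).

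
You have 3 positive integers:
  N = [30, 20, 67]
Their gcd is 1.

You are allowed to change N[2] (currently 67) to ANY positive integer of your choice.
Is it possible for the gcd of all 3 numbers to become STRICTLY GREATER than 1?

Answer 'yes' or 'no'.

Answer: yes

Derivation:
Current gcd = 1
gcd of all OTHER numbers (without N[2]=67): gcd([30, 20]) = 10
The new gcd after any change is gcd(10, new_value).
This can be at most 10.
Since 10 > old gcd 1, the gcd CAN increase (e.g., set N[2] = 10).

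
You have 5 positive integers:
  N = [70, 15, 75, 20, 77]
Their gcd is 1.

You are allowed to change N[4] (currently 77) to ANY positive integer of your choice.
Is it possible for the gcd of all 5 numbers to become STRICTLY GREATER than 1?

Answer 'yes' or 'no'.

Answer: yes

Derivation:
Current gcd = 1
gcd of all OTHER numbers (without N[4]=77): gcd([70, 15, 75, 20]) = 5
The new gcd after any change is gcd(5, new_value).
This can be at most 5.
Since 5 > old gcd 1, the gcd CAN increase (e.g., set N[4] = 5).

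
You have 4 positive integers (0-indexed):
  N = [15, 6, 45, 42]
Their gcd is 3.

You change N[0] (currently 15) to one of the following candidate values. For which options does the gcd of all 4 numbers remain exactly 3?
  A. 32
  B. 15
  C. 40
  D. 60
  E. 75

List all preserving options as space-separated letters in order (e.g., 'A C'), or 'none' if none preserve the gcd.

Answer: B D E

Derivation:
Old gcd = 3; gcd of others (without N[0]) = 3
New gcd for candidate v: gcd(3, v). Preserves old gcd iff gcd(3, v) = 3.
  Option A: v=32, gcd(3,32)=1 -> changes
  Option B: v=15, gcd(3,15)=3 -> preserves
  Option C: v=40, gcd(3,40)=1 -> changes
  Option D: v=60, gcd(3,60)=3 -> preserves
  Option E: v=75, gcd(3,75)=3 -> preserves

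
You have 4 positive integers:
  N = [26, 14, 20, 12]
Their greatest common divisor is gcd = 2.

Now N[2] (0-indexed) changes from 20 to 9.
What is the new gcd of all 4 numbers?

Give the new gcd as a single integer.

Answer: 1

Derivation:
Numbers: [26, 14, 20, 12], gcd = 2
Change: index 2, 20 -> 9
gcd of the OTHER numbers (without index 2): gcd([26, 14, 12]) = 2
New gcd = gcd(g_others, new_val) = gcd(2, 9) = 1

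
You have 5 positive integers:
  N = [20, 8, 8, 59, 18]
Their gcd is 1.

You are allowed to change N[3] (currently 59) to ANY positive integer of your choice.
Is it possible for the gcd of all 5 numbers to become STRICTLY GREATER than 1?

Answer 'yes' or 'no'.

Current gcd = 1
gcd of all OTHER numbers (without N[3]=59): gcd([20, 8, 8, 18]) = 2
The new gcd after any change is gcd(2, new_value).
This can be at most 2.
Since 2 > old gcd 1, the gcd CAN increase (e.g., set N[3] = 2).

Answer: yes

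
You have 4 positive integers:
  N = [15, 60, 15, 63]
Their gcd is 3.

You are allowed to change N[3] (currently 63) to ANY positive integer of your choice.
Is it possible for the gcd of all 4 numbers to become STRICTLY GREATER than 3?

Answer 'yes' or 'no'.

Answer: yes

Derivation:
Current gcd = 3
gcd of all OTHER numbers (without N[3]=63): gcd([15, 60, 15]) = 15
The new gcd after any change is gcd(15, new_value).
This can be at most 15.
Since 15 > old gcd 3, the gcd CAN increase (e.g., set N[3] = 15).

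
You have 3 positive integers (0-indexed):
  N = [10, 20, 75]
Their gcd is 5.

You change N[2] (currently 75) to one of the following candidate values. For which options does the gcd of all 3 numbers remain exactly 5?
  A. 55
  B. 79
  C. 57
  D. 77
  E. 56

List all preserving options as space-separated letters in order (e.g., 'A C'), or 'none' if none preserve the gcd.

Answer: A

Derivation:
Old gcd = 5; gcd of others (without N[2]) = 10
New gcd for candidate v: gcd(10, v). Preserves old gcd iff gcd(10, v) = 5.
  Option A: v=55, gcd(10,55)=5 -> preserves
  Option B: v=79, gcd(10,79)=1 -> changes
  Option C: v=57, gcd(10,57)=1 -> changes
  Option D: v=77, gcd(10,77)=1 -> changes
  Option E: v=56, gcd(10,56)=2 -> changes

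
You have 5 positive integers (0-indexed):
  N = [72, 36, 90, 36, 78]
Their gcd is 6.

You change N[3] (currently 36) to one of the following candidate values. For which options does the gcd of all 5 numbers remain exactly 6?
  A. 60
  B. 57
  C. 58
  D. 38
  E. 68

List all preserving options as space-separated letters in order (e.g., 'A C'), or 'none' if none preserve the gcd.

Old gcd = 6; gcd of others (without N[3]) = 6
New gcd for candidate v: gcd(6, v). Preserves old gcd iff gcd(6, v) = 6.
  Option A: v=60, gcd(6,60)=6 -> preserves
  Option B: v=57, gcd(6,57)=3 -> changes
  Option C: v=58, gcd(6,58)=2 -> changes
  Option D: v=38, gcd(6,38)=2 -> changes
  Option E: v=68, gcd(6,68)=2 -> changes

Answer: A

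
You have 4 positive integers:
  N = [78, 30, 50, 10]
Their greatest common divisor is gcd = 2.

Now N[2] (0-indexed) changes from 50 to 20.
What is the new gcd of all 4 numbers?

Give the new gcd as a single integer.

Answer: 2

Derivation:
Numbers: [78, 30, 50, 10], gcd = 2
Change: index 2, 50 -> 20
gcd of the OTHER numbers (without index 2): gcd([78, 30, 10]) = 2
New gcd = gcd(g_others, new_val) = gcd(2, 20) = 2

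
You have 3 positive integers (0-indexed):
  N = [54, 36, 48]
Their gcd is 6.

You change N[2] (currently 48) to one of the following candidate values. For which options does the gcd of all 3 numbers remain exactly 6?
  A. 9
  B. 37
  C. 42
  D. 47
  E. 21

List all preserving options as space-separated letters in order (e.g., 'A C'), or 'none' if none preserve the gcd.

Old gcd = 6; gcd of others (without N[2]) = 18
New gcd for candidate v: gcd(18, v). Preserves old gcd iff gcd(18, v) = 6.
  Option A: v=9, gcd(18,9)=9 -> changes
  Option B: v=37, gcd(18,37)=1 -> changes
  Option C: v=42, gcd(18,42)=6 -> preserves
  Option D: v=47, gcd(18,47)=1 -> changes
  Option E: v=21, gcd(18,21)=3 -> changes

Answer: C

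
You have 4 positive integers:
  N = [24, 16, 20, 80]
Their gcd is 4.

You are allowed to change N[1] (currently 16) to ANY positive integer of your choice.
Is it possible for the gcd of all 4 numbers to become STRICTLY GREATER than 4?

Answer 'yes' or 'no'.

Current gcd = 4
gcd of all OTHER numbers (without N[1]=16): gcd([24, 20, 80]) = 4
The new gcd after any change is gcd(4, new_value).
This can be at most 4.
Since 4 = old gcd 4, the gcd can only stay the same or decrease.

Answer: no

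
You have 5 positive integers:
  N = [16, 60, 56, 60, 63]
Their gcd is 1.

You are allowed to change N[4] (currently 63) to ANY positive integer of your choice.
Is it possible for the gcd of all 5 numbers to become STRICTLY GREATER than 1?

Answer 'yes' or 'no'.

Answer: yes

Derivation:
Current gcd = 1
gcd of all OTHER numbers (without N[4]=63): gcd([16, 60, 56, 60]) = 4
The new gcd after any change is gcd(4, new_value).
This can be at most 4.
Since 4 > old gcd 1, the gcd CAN increase (e.g., set N[4] = 4).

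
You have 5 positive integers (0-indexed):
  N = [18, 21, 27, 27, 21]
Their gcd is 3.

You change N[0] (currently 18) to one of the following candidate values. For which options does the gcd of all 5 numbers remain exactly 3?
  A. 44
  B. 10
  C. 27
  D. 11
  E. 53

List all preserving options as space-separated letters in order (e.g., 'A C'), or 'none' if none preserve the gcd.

Answer: C

Derivation:
Old gcd = 3; gcd of others (without N[0]) = 3
New gcd for candidate v: gcd(3, v). Preserves old gcd iff gcd(3, v) = 3.
  Option A: v=44, gcd(3,44)=1 -> changes
  Option B: v=10, gcd(3,10)=1 -> changes
  Option C: v=27, gcd(3,27)=3 -> preserves
  Option D: v=11, gcd(3,11)=1 -> changes
  Option E: v=53, gcd(3,53)=1 -> changes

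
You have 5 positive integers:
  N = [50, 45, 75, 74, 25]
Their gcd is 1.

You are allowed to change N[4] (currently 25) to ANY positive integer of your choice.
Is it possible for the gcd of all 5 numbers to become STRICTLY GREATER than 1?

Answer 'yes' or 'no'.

Current gcd = 1
gcd of all OTHER numbers (without N[4]=25): gcd([50, 45, 75, 74]) = 1
The new gcd after any change is gcd(1, new_value).
This can be at most 1.
Since 1 = old gcd 1, the gcd can only stay the same or decrease.

Answer: no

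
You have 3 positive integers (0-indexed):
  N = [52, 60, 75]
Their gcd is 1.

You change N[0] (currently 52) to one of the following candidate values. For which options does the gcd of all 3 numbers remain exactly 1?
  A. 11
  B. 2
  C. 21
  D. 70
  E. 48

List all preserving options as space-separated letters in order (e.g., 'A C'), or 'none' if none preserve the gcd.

Old gcd = 1; gcd of others (without N[0]) = 15
New gcd for candidate v: gcd(15, v). Preserves old gcd iff gcd(15, v) = 1.
  Option A: v=11, gcd(15,11)=1 -> preserves
  Option B: v=2, gcd(15,2)=1 -> preserves
  Option C: v=21, gcd(15,21)=3 -> changes
  Option D: v=70, gcd(15,70)=5 -> changes
  Option E: v=48, gcd(15,48)=3 -> changes

Answer: A B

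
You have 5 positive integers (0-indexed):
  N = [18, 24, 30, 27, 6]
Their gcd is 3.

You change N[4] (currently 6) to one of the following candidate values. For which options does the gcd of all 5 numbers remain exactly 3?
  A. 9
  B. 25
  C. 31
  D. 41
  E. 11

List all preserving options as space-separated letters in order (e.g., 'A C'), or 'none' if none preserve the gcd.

Old gcd = 3; gcd of others (without N[4]) = 3
New gcd for candidate v: gcd(3, v). Preserves old gcd iff gcd(3, v) = 3.
  Option A: v=9, gcd(3,9)=3 -> preserves
  Option B: v=25, gcd(3,25)=1 -> changes
  Option C: v=31, gcd(3,31)=1 -> changes
  Option D: v=41, gcd(3,41)=1 -> changes
  Option E: v=11, gcd(3,11)=1 -> changes

Answer: A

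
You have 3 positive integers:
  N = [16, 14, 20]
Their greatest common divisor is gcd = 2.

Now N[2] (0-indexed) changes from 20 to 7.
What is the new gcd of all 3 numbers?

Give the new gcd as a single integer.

Answer: 1

Derivation:
Numbers: [16, 14, 20], gcd = 2
Change: index 2, 20 -> 7
gcd of the OTHER numbers (without index 2): gcd([16, 14]) = 2
New gcd = gcd(g_others, new_val) = gcd(2, 7) = 1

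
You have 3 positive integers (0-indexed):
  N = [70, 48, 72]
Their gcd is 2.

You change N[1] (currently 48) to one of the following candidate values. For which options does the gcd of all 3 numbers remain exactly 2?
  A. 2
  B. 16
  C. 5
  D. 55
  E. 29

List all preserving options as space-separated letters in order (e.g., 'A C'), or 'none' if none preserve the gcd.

Answer: A B

Derivation:
Old gcd = 2; gcd of others (without N[1]) = 2
New gcd for candidate v: gcd(2, v). Preserves old gcd iff gcd(2, v) = 2.
  Option A: v=2, gcd(2,2)=2 -> preserves
  Option B: v=16, gcd(2,16)=2 -> preserves
  Option C: v=5, gcd(2,5)=1 -> changes
  Option D: v=55, gcd(2,55)=1 -> changes
  Option E: v=29, gcd(2,29)=1 -> changes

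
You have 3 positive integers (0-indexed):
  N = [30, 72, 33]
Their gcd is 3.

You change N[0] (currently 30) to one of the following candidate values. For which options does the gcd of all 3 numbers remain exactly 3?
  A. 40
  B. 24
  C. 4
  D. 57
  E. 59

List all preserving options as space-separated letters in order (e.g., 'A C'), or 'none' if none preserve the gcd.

Old gcd = 3; gcd of others (without N[0]) = 3
New gcd for candidate v: gcd(3, v). Preserves old gcd iff gcd(3, v) = 3.
  Option A: v=40, gcd(3,40)=1 -> changes
  Option B: v=24, gcd(3,24)=3 -> preserves
  Option C: v=4, gcd(3,4)=1 -> changes
  Option D: v=57, gcd(3,57)=3 -> preserves
  Option E: v=59, gcd(3,59)=1 -> changes

Answer: B D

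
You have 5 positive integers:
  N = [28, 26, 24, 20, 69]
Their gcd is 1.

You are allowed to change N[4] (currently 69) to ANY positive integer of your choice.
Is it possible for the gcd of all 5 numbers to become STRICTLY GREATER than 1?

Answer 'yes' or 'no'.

Answer: yes

Derivation:
Current gcd = 1
gcd of all OTHER numbers (without N[4]=69): gcd([28, 26, 24, 20]) = 2
The new gcd after any change is gcd(2, new_value).
This can be at most 2.
Since 2 > old gcd 1, the gcd CAN increase (e.g., set N[4] = 2).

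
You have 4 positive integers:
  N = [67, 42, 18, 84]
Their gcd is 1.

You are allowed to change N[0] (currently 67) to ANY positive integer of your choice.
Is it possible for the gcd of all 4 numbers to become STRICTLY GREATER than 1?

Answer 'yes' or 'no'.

Current gcd = 1
gcd of all OTHER numbers (without N[0]=67): gcd([42, 18, 84]) = 6
The new gcd after any change is gcd(6, new_value).
This can be at most 6.
Since 6 > old gcd 1, the gcd CAN increase (e.g., set N[0] = 6).

Answer: yes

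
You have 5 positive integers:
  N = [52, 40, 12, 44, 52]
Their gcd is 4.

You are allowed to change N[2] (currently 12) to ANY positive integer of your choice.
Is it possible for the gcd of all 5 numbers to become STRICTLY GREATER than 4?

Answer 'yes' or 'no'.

Current gcd = 4
gcd of all OTHER numbers (without N[2]=12): gcd([52, 40, 44, 52]) = 4
The new gcd after any change is gcd(4, new_value).
This can be at most 4.
Since 4 = old gcd 4, the gcd can only stay the same or decrease.

Answer: no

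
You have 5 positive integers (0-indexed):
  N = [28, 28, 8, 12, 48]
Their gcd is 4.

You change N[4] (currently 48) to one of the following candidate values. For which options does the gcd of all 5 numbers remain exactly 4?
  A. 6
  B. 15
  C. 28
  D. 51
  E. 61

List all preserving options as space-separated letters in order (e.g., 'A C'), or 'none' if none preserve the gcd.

Old gcd = 4; gcd of others (without N[4]) = 4
New gcd for candidate v: gcd(4, v). Preserves old gcd iff gcd(4, v) = 4.
  Option A: v=6, gcd(4,6)=2 -> changes
  Option B: v=15, gcd(4,15)=1 -> changes
  Option C: v=28, gcd(4,28)=4 -> preserves
  Option D: v=51, gcd(4,51)=1 -> changes
  Option E: v=61, gcd(4,61)=1 -> changes

Answer: C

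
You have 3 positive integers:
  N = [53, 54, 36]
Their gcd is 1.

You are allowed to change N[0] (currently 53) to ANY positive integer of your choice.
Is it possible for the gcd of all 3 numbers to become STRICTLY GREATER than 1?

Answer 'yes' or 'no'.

Current gcd = 1
gcd of all OTHER numbers (without N[0]=53): gcd([54, 36]) = 18
The new gcd after any change is gcd(18, new_value).
This can be at most 18.
Since 18 > old gcd 1, the gcd CAN increase (e.g., set N[0] = 18).

Answer: yes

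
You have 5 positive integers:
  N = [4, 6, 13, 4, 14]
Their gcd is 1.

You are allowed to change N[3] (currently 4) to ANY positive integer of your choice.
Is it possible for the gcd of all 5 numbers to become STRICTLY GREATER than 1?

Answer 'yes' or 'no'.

Answer: no

Derivation:
Current gcd = 1
gcd of all OTHER numbers (without N[3]=4): gcd([4, 6, 13, 14]) = 1
The new gcd after any change is gcd(1, new_value).
This can be at most 1.
Since 1 = old gcd 1, the gcd can only stay the same or decrease.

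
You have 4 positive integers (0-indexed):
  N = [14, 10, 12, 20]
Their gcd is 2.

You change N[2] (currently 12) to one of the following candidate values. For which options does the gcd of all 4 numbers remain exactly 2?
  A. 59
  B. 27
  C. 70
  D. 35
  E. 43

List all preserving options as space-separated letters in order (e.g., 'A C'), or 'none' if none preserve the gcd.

Answer: C

Derivation:
Old gcd = 2; gcd of others (without N[2]) = 2
New gcd for candidate v: gcd(2, v). Preserves old gcd iff gcd(2, v) = 2.
  Option A: v=59, gcd(2,59)=1 -> changes
  Option B: v=27, gcd(2,27)=1 -> changes
  Option C: v=70, gcd(2,70)=2 -> preserves
  Option D: v=35, gcd(2,35)=1 -> changes
  Option E: v=43, gcd(2,43)=1 -> changes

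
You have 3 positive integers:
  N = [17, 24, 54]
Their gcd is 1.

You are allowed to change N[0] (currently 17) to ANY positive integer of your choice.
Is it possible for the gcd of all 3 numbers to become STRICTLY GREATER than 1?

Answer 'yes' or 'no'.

Current gcd = 1
gcd of all OTHER numbers (without N[0]=17): gcd([24, 54]) = 6
The new gcd after any change is gcd(6, new_value).
This can be at most 6.
Since 6 > old gcd 1, the gcd CAN increase (e.g., set N[0] = 6).

Answer: yes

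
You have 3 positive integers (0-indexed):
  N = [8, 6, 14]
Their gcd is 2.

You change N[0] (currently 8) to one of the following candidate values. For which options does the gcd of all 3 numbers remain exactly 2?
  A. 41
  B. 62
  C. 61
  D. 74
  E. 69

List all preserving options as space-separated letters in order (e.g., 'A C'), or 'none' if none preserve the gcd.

Old gcd = 2; gcd of others (without N[0]) = 2
New gcd for candidate v: gcd(2, v). Preserves old gcd iff gcd(2, v) = 2.
  Option A: v=41, gcd(2,41)=1 -> changes
  Option B: v=62, gcd(2,62)=2 -> preserves
  Option C: v=61, gcd(2,61)=1 -> changes
  Option D: v=74, gcd(2,74)=2 -> preserves
  Option E: v=69, gcd(2,69)=1 -> changes

Answer: B D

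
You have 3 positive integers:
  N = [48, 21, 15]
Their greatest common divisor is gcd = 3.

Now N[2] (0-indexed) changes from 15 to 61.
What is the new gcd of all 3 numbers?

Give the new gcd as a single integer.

Answer: 1

Derivation:
Numbers: [48, 21, 15], gcd = 3
Change: index 2, 15 -> 61
gcd of the OTHER numbers (without index 2): gcd([48, 21]) = 3
New gcd = gcd(g_others, new_val) = gcd(3, 61) = 1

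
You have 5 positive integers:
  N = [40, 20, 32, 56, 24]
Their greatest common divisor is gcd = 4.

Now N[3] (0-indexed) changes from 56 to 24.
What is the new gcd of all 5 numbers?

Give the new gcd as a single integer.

Numbers: [40, 20, 32, 56, 24], gcd = 4
Change: index 3, 56 -> 24
gcd of the OTHER numbers (without index 3): gcd([40, 20, 32, 24]) = 4
New gcd = gcd(g_others, new_val) = gcd(4, 24) = 4

Answer: 4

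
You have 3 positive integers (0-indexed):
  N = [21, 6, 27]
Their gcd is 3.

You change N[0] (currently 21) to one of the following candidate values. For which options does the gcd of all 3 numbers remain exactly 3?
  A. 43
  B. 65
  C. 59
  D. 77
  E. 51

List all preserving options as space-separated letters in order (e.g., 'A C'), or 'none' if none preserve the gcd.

Old gcd = 3; gcd of others (without N[0]) = 3
New gcd for candidate v: gcd(3, v). Preserves old gcd iff gcd(3, v) = 3.
  Option A: v=43, gcd(3,43)=1 -> changes
  Option B: v=65, gcd(3,65)=1 -> changes
  Option C: v=59, gcd(3,59)=1 -> changes
  Option D: v=77, gcd(3,77)=1 -> changes
  Option E: v=51, gcd(3,51)=3 -> preserves

Answer: E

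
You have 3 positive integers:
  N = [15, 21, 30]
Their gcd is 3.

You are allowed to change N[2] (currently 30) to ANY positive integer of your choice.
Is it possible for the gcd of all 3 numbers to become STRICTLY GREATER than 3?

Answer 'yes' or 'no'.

Answer: no

Derivation:
Current gcd = 3
gcd of all OTHER numbers (without N[2]=30): gcd([15, 21]) = 3
The new gcd after any change is gcd(3, new_value).
This can be at most 3.
Since 3 = old gcd 3, the gcd can only stay the same or decrease.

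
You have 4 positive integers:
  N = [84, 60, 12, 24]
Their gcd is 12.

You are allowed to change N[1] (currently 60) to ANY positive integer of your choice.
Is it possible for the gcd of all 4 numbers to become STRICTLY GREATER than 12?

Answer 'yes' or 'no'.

Answer: no

Derivation:
Current gcd = 12
gcd of all OTHER numbers (without N[1]=60): gcd([84, 12, 24]) = 12
The new gcd after any change is gcd(12, new_value).
This can be at most 12.
Since 12 = old gcd 12, the gcd can only stay the same or decrease.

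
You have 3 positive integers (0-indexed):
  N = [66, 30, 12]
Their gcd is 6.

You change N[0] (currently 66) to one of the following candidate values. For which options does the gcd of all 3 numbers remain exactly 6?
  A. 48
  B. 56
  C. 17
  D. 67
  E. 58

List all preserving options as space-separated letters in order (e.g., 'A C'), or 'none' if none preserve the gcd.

Old gcd = 6; gcd of others (without N[0]) = 6
New gcd for candidate v: gcd(6, v). Preserves old gcd iff gcd(6, v) = 6.
  Option A: v=48, gcd(6,48)=6 -> preserves
  Option B: v=56, gcd(6,56)=2 -> changes
  Option C: v=17, gcd(6,17)=1 -> changes
  Option D: v=67, gcd(6,67)=1 -> changes
  Option E: v=58, gcd(6,58)=2 -> changes

Answer: A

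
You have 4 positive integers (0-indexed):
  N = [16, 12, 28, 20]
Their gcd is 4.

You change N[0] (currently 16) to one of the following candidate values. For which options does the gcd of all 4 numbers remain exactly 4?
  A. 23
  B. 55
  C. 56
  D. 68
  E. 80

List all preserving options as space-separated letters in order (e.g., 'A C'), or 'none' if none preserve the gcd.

Old gcd = 4; gcd of others (without N[0]) = 4
New gcd for candidate v: gcd(4, v). Preserves old gcd iff gcd(4, v) = 4.
  Option A: v=23, gcd(4,23)=1 -> changes
  Option B: v=55, gcd(4,55)=1 -> changes
  Option C: v=56, gcd(4,56)=4 -> preserves
  Option D: v=68, gcd(4,68)=4 -> preserves
  Option E: v=80, gcd(4,80)=4 -> preserves

Answer: C D E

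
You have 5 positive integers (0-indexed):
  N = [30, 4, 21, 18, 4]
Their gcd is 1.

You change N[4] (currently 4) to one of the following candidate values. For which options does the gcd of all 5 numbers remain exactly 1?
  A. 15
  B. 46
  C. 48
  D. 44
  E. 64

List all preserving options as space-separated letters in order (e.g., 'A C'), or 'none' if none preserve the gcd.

Answer: A B C D E

Derivation:
Old gcd = 1; gcd of others (without N[4]) = 1
New gcd for candidate v: gcd(1, v). Preserves old gcd iff gcd(1, v) = 1.
  Option A: v=15, gcd(1,15)=1 -> preserves
  Option B: v=46, gcd(1,46)=1 -> preserves
  Option C: v=48, gcd(1,48)=1 -> preserves
  Option D: v=44, gcd(1,44)=1 -> preserves
  Option E: v=64, gcd(1,64)=1 -> preserves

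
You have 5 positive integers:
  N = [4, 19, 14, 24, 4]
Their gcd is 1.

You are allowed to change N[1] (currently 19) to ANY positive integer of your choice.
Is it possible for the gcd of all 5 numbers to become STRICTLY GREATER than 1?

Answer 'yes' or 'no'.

Answer: yes

Derivation:
Current gcd = 1
gcd of all OTHER numbers (without N[1]=19): gcd([4, 14, 24, 4]) = 2
The new gcd after any change is gcd(2, new_value).
This can be at most 2.
Since 2 > old gcd 1, the gcd CAN increase (e.g., set N[1] = 2).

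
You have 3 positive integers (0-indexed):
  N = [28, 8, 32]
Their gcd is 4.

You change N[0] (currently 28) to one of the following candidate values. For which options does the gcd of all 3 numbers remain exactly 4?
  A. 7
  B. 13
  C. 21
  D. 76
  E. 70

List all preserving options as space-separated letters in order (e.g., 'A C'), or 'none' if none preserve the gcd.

Old gcd = 4; gcd of others (without N[0]) = 8
New gcd for candidate v: gcd(8, v). Preserves old gcd iff gcd(8, v) = 4.
  Option A: v=7, gcd(8,7)=1 -> changes
  Option B: v=13, gcd(8,13)=1 -> changes
  Option C: v=21, gcd(8,21)=1 -> changes
  Option D: v=76, gcd(8,76)=4 -> preserves
  Option E: v=70, gcd(8,70)=2 -> changes

Answer: D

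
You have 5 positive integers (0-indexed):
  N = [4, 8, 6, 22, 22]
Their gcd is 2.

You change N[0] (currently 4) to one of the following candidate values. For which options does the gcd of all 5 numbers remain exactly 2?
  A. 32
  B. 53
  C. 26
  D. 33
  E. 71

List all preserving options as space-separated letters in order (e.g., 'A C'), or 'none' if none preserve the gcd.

Answer: A C

Derivation:
Old gcd = 2; gcd of others (without N[0]) = 2
New gcd for candidate v: gcd(2, v). Preserves old gcd iff gcd(2, v) = 2.
  Option A: v=32, gcd(2,32)=2 -> preserves
  Option B: v=53, gcd(2,53)=1 -> changes
  Option C: v=26, gcd(2,26)=2 -> preserves
  Option D: v=33, gcd(2,33)=1 -> changes
  Option E: v=71, gcd(2,71)=1 -> changes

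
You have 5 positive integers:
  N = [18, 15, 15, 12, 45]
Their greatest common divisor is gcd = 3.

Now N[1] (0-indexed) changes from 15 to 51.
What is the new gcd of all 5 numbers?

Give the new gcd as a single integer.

Answer: 3

Derivation:
Numbers: [18, 15, 15, 12, 45], gcd = 3
Change: index 1, 15 -> 51
gcd of the OTHER numbers (without index 1): gcd([18, 15, 12, 45]) = 3
New gcd = gcd(g_others, new_val) = gcd(3, 51) = 3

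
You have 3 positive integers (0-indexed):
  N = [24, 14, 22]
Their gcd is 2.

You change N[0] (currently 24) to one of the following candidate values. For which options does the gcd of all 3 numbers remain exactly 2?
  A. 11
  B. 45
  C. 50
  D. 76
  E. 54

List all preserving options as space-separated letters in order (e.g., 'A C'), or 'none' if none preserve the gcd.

Answer: C D E

Derivation:
Old gcd = 2; gcd of others (without N[0]) = 2
New gcd for candidate v: gcd(2, v). Preserves old gcd iff gcd(2, v) = 2.
  Option A: v=11, gcd(2,11)=1 -> changes
  Option B: v=45, gcd(2,45)=1 -> changes
  Option C: v=50, gcd(2,50)=2 -> preserves
  Option D: v=76, gcd(2,76)=2 -> preserves
  Option E: v=54, gcd(2,54)=2 -> preserves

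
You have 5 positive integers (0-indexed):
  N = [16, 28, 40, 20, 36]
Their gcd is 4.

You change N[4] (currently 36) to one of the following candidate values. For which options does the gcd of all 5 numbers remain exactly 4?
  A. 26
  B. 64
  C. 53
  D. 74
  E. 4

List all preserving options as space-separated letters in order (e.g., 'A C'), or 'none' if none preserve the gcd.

Old gcd = 4; gcd of others (without N[4]) = 4
New gcd for candidate v: gcd(4, v). Preserves old gcd iff gcd(4, v) = 4.
  Option A: v=26, gcd(4,26)=2 -> changes
  Option B: v=64, gcd(4,64)=4 -> preserves
  Option C: v=53, gcd(4,53)=1 -> changes
  Option D: v=74, gcd(4,74)=2 -> changes
  Option E: v=4, gcd(4,4)=4 -> preserves

Answer: B E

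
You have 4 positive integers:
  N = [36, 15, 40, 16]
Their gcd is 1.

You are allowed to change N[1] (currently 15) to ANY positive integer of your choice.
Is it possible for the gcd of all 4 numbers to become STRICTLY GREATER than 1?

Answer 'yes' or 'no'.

Answer: yes

Derivation:
Current gcd = 1
gcd of all OTHER numbers (without N[1]=15): gcd([36, 40, 16]) = 4
The new gcd after any change is gcd(4, new_value).
This can be at most 4.
Since 4 > old gcd 1, the gcd CAN increase (e.g., set N[1] = 4).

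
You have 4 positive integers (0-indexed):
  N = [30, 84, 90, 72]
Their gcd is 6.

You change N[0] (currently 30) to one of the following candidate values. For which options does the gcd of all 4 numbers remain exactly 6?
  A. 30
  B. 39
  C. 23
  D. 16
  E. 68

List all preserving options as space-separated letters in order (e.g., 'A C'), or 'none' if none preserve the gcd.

Old gcd = 6; gcd of others (without N[0]) = 6
New gcd for candidate v: gcd(6, v). Preserves old gcd iff gcd(6, v) = 6.
  Option A: v=30, gcd(6,30)=6 -> preserves
  Option B: v=39, gcd(6,39)=3 -> changes
  Option C: v=23, gcd(6,23)=1 -> changes
  Option D: v=16, gcd(6,16)=2 -> changes
  Option E: v=68, gcd(6,68)=2 -> changes

Answer: A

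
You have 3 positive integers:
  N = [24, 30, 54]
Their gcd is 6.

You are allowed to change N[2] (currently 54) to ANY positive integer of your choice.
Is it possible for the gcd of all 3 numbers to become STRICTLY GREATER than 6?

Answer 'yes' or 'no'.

Answer: no

Derivation:
Current gcd = 6
gcd of all OTHER numbers (without N[2]=54): gcd([24, 30]) = 6
The new gcd after any change is gcd(6, new_value).
This can be at most 6.
Since 6 = old gcd 6, the gcd can only stay the same or decrease.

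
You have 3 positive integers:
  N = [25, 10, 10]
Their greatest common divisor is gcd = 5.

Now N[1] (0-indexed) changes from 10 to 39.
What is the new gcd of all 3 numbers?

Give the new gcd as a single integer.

Numbers: [25, 10, 10], gcd = 5
Change: index 1, 10 -> 39
gcd of the OTHER numbers (without index 1): gcd([25, 10]) = 5
New gcd = gcd(g_others, new_val) = gcd(5, 39) = 1

Answer: 1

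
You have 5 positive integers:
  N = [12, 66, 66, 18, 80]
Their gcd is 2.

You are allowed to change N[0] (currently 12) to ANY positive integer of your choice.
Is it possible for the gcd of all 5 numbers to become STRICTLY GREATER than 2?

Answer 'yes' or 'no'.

Answer: no

Derivation:
Current gcd = 2
gcd of all OTHER numbers (without N[0]=12): gcd([66, 66, 18, 80]) = 2
The new gcd after any change is gcd(2, new_value).
This can be at most 2.
Since 2 = old gcd 2, the gcd can only stay the same or decrease.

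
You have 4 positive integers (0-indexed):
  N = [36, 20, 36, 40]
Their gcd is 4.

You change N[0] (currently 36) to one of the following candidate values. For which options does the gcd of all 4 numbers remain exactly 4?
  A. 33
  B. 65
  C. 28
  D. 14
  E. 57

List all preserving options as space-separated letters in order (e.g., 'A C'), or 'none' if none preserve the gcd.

Answer: C

Derivation:
Old gcd = 4; gcd of others (without N[0]) = 4
New gcd for candidate v: gcd(4, v). Preserves old gcd iff gcd(4, v) = 4.
  Option A: v=33, gcd(4,33)=1 -> changes
  Option B: v=65, gcd(4,65)=1 -> changes
  Option C: v=28, gcd(4,28)=4 -> preserves
  Option D: v=14, gcd(4,14)=2 -> changes
  Option E: v=57, gcd(4,57)=1 -> changes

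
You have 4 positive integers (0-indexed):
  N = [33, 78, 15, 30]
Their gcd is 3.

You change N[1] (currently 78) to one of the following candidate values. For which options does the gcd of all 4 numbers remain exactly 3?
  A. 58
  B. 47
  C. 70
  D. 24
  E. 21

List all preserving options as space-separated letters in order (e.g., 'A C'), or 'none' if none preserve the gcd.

Answer: D E

Derivation:
Old gcd = 3; gcd of others (without N[1]) = 3
New gcd for candidate v: gcd(3, v). Preserves old gcd iff gcd(3, v) = 3.
  Option A: v=58, gcd(3,58)=1 -> changes
  Option B: v=47, gcd(3,47)=1 -> changes
  Option C: v=70, gcd(3,70)=1 -> changes
  Option D: v=24, gcd(3,24)=3 -> preserves
  Option E: v=21, gcd(3,21)=3 -> preserves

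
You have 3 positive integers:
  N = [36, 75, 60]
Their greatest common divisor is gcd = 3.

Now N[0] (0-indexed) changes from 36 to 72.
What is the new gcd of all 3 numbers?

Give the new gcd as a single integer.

Answer: 3

Derivation:
Numbers: [36, 75, 60], gcd = 3
Change: index 0, 36 -> 72
gcd of the OTHER numbers (without index 0): gcd([75, 60]) = 15
New gcd = gcd(g_others, new_val) = gcd(15, 72) = 3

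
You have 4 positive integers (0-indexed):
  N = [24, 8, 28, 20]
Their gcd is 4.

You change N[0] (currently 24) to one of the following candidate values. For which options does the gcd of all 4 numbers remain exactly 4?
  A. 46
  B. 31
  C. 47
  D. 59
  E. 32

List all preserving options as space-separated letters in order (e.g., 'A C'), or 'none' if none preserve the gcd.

Old gcd = 4; gcd of others (without N[0]) = 4
New gcd for candidate v: gcd(4, v). Preserves old gcd iff gcd(4, v) = 4.
  Option A: v=46, gcd(4,46)=2 -> changes
  Option B: v=31, gcd(4,31)=1 -> changes
  Option C: v=47, gcd(4,47)=1 -> changes
  Option D: v=59, gcd(4,59)=1 -> changes
  Option E: v=32, gcd(4,32)=4 -> preserves

Answer: E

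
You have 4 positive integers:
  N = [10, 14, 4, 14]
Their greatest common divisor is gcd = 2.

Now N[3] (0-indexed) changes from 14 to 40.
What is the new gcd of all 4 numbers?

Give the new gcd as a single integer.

Answer: 2

Derivation:
Numbers: [10, 14, 4, 14], gcd = 2
Change: index 3, 14 -> 40
gcd of the OTHER numbers (without index 3): gcd([10, 14, 4]) = 2
New gcd = gcd(g_others, new_val) = gcd(2, 40) = 2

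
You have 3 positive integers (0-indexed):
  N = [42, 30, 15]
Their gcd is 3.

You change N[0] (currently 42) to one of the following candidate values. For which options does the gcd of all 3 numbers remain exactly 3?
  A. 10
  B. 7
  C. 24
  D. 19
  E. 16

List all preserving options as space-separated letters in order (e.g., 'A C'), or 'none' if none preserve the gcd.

Old gcd = 3; gcd of others (without N[0]) = 15
New gcd for candidate v: gcd(15, v). Preserves old gcd iff gcd(15, v) = 3.
  Option A: v=10, gcd(15,10)=5 -> changes
  Option B: v=7, gcd(15,7)=1 -> changes
  Option C: v=24, gcd(15,24)=3 -> preserves
  Option D: v=19, gcd(15,19)=1 -> changes
  Option E: v=16, gcd(15,16)=1 -> changes

Answer: C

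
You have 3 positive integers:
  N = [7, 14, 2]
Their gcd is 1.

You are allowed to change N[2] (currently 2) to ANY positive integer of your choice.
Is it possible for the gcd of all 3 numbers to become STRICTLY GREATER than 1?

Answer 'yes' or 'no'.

Current gcd = 1
gcd of all OTHER numbers (without N[2]=2): gcd([7, 14]) = 7
The new gcd after any change is gcd(7, new_value).
This can be at most 7.
Since 7 > old gcd 1, the gcd CAN increase (e.g., set N[2] = 7).

Answer: yes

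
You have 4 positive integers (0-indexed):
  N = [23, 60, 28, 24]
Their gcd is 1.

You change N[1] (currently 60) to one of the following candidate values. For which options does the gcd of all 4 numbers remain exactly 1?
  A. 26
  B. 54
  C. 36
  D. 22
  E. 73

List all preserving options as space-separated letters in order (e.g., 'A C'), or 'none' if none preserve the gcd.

Answer: A B C D E

Derivation:
Old gcd = 1; gcd of others (without N[1]) = 1
New gcd for candidate v: gcd(1, v). Preserves old gcd iff gcd(1, v) = 1.
  Option A: v=26, gcd(1,26)=1 -> preserves
  Option B: v=54, gcd(1,54)=1 -> preserves
  Option C: v=36, gcd(1,36)=1 -> preserves
  Option D: v=22, gcd(1,22)=1 -> preserves
  Option E: v=73, gcd(1,73)=1 -> preserves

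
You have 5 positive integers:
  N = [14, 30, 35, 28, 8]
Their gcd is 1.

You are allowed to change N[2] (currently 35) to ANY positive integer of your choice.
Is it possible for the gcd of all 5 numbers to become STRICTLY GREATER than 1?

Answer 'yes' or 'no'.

Answer: yes

Derivation:
Current gcd = 1
gcd of all OTHER numbers (without N[2]=35): gcd([14, 30, 28, 8]) = 2
The new gcd after any change is gcd(2, new_value).
This can be at most 2.
Since 2 > old gcd 1, the gcd CAN increase (e.g., set N[2] = 2).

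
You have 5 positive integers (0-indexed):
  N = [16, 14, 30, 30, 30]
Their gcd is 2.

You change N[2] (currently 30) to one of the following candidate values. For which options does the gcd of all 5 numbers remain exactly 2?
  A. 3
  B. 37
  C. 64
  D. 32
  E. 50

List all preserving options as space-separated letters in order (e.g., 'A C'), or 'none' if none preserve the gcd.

Answer: C D E

Derivation:
Old gcd = 2; gcd of others (without N[2]) = 2
New gcd for candidate v: gcd(2, v). Preserves old gcd iff gcd(2, v) = 2.
  Option A: v=3, gcd(2,3)=1 -> changes
  Option B: v=37, gcd(2,37)=1 -> changes
  Option C: v=64, gcd(2,64)=2 -> preserves
  Option D: v=32, gcd(2,32)=2 -> preserves
  Option E: v=50, gcd(2,50)=2 -> preserves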